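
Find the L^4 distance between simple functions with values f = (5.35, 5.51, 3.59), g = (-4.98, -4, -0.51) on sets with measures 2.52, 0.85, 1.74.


Step 1: Compute differences f_i - g_i:
  5.35 - -4.98 = 10.33
  5.51 - -4 = 9.51
  3.59 - -0.51 = 4.1
Step 2: Compute |diff|^4 * measure for each set:
  |10.33|^4 * 2.52 = 11386.789339 * 2.52 = 28694.709135
  |9.51|^4 * 0.85 = 8179.411688 * 0.85 = 6952.499935
  |4.1|^4 * 1.74 = 282.5761 * 1.74 = 491.682414
Step 3: Sum = 36138.891484
Step 4: ||f-g||_4 = (36138.891484)^(1/4) = 13.78776


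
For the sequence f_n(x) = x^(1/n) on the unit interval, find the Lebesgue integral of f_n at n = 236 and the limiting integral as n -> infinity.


At n = 236: f_236(x) = x^(1/236).
Step 1: integral(x^(1/236), 0, 1) = [x^(1/236+1) / (1/236+1)] from 0 to 1
     = 1 / (1/236 + 1) = 1 / ((236+1)/236) = 236/(236+1)
     = 236/237 = 0.995781
Step 2: As n -> infinity, f_n(x) = x^(1/n) -> 1 for x in (0,1], and f_n is increasing in n.
By MCT, lim_n integral(f_n) = integral(lim_n f_n) = integral(1, 0, 1) = 1.
Step 3: Verify convergence: 236/237 = 0.995781 -> 1


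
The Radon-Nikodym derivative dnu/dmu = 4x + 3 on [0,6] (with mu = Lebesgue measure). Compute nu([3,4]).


nu(A) = integral_A (dnu/dmu) dmu = integral_3^4 (4x + 3) dx
Step 1: Antiderivative F(x) = (4/2)x^2 + 3x
Step 2: F(4) = (4/2)*4^2 + 3*4 = 32 + 12 = 44
Step 3: F(3) = (4/2)*3^2 + 3*3 = 18 + 9 = 27
Step 4: nu([3,4]) = F(4) - F(3) = 44 - 27 = 17


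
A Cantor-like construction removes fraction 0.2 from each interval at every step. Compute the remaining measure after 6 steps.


Step 1: At each step, fraction remaining = 1 - 0.2 = 0.8
Step 2: After 6 steps, measure = (0.8)^6
Step 3: Computing the power step by step:
  After step 1: 0.8
  After step 2: 0.64
  After step 3: 0.512
  After step 4: 0.4096
  After step 5: 0.32768
  ...
Result = 0.262144


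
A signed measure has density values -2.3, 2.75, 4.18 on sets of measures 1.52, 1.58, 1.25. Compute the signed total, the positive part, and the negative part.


Step 1: Compute signed measure on each set:
  Set 1: -2.3 * 1.52 = -3.496
  Set 2: 2.75 * 1.58 = 4.345
  Set 3: 4.18 * 1.25 = 5.225
Step 2: Total signed measure = (-3.496) + (4.345) + (5.225)
     = 6.074
Step 3: Positive part mu+(X) = sum of positive contributions = 9.57
Step 4: Negative part mu-(X) = |sum of negative contributions| = 3.496


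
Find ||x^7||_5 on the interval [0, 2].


Step 1: ||f||_5 = (integral_0^2 |x^7|^5 dx)^(1/5)
     = (integral_0^2 x^35 dx)^(1/5)
Step 2: integral_0^2 x^35 dx = [x^36/(36)] from 0 to 2 = 2^36/36
     = 68719476736/36 = 1.908874e+09
Step 3: ||f||_5 = (1.908874e+09)^(1/5) = 71.805129


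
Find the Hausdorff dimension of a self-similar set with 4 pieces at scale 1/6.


For a self-similar set with N copies scaled by 1/r:
dim_H = log(N)/log(r) = log(4)/log(6)
= 1.386294/1.791759
= 0.773706


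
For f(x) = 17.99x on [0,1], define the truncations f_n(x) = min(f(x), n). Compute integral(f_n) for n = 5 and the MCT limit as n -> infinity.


f(x) = 17.99x on [0,1]; f_n(x) = min(17.99x, n). At n = 5:
Step 1: f(x) reaches 5 at x = 5/17.99 = 0.277932
Step 2: integral(f_5) = integral(17.99x, 0, 0.277932) + integral(5, 0.277932, 1)
       = 17.99*0.277932^2/2 + 5*(1 - 0.277932)
       = 0.69483 + 3.610339
       = 4.30517
Step 3: As n -> infinity, f_n increases to f, so by MCT integral(f_n) -> integral(f) = 17.99/2 = 8.995.
Convergence: integral(f_5) = 4.30517 -> 8.995 as n -> infinity


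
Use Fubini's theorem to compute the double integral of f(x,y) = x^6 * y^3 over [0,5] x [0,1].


By Fubini's theorem, the double integral factors as a product of single integrals:
Step 1: integral_0^5 x^6 dx = [x^7/7] from 0 to 5
     = 5^7/7 = 11160.714286
Step 2: integral_0^1 y^3 dy = [y^4/4] from 0 to 1
     = 1^4/4 = 0.25
Step 3: Double integral = 11160.714286 * 0.25 = 2790.178571


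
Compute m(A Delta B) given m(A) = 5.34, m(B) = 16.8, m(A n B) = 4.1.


m(A Delta B) = m(A) + m(B) - 2*m(A n B)
= 5.34 + 16.8 - 2*4.1
= 5.34 + 16.8 - 8.2
= 13.94


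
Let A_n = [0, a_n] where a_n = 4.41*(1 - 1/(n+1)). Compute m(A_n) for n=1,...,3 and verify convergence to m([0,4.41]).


By continuity of measure from below: if A_n increases to A, then m(A_n) -> m(A).
Here A = [0, 4.41], so m(A) = 4.41
Step 1: a_1 = 4.41*(1 - 1/2) = 2.205, m(A_1) = 2.205
Step 2: a_2 = 4.41*(1 - 1/3) = 2.94, m(A_2) = 2.94
Step 3: a_3 = 4.41*(1 - 1/4) = 3.3075, m(A_3) = 3.3075
Limit: m(A_n) -> m([0,4.41]) = 4.41


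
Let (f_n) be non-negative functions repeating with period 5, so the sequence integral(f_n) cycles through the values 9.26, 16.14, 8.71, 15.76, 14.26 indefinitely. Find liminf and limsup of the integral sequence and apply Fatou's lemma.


The sequence (integral(f_n)) is periodic with period 5, repeating the values 9.26, 16.14, 8.71, 15.76, 14.26 indefinitely.
Step 1: For a periodic sequence, every tail (a_m, a_(m+1), ...) contains all 5 period values infinitely often.
Step 2: Hence inf of every tail = min of the period values = min(9.26, 16.14, 8.71, 15.76, 14.26) = 8.71.
        liminf_n integral(f_n) = sup over m of (inf of tail from m) = 8.71.
Step 3: Similarly sup of every tail = max of the period values = 16.14.
        limsup_n integral(f_n) = 16.14.
Step 4: Fatou's lemma: integral(liminf_n f_n) <= liminf_n integral(f_n) = 8.71.
        So the integral of the pointwise liminf is at most 8.71.


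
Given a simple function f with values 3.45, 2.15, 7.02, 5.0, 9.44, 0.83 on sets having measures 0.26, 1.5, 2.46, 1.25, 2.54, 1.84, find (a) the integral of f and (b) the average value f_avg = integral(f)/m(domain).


Step 1: Integral = sum(value_i * measure_i)
= 3.45*0.26 + 2.15*1.5 + 7.02*2.46 + 5.0*1.25 + 9.44*2.54 + 0.83*1.84
= 0.897 + 3.225 + 17.2692 + 6.25 + 23.9776 + 1.5272
= 53.146
Step 2: Total measure of domain = 0.26 + 1.5 + 2.46 + 1.25 + 2.54 + 1.84 = 9.85
Step 3: Average value = 53.146 / 9.85 = 5.395533


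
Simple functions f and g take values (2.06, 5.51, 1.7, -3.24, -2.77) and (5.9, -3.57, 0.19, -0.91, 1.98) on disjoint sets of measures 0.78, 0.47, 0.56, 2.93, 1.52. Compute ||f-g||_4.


Step 1: Compute differences f_i - g_i:
  2.06 - 5.9 = -3.84
  5.51 - -3.57 = 9.08
  1.7 - 0.19 = 1.51
  -3.24 - -0.91 = -2.33
  -2.77 - 1.98 = -4.75
Step 2: Compute |diff|^4 * measure for each set:
  |-3.84|^4 * 0.78 = 217.432719 * 0.78 = 169.597521
  |9.08|^4 * 0.47 = 6797.408873 * 0.47 = 3194.78217
  |1.51|^4 * 0.56 = 5.198856 * 0.56 = 2.911359
  |-2.33|^4 * 2.93 = 29.472955 * 2.93 = 86.355759
  |-4.75|^4 * 1.52 = 509.066406 * 1.52 = 773.780938
Step 3: Sum = 4227.427747
Step 4: ||f-g||_4 = (4227.427747)^(1/4) = 8.063416


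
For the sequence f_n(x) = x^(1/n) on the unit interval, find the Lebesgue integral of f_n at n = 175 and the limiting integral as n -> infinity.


At n = 175: f_175(x) = x^(1/175).
Step 1: integral(x^(1/175), 0, 1) = [x^(1/175+1) / (1/175+1)] from 0 to 1
     = 1 / (1/175 + 1) = 1 / ((175+1)/175) = 175/(175+1)
     = 175/176 = 0.994318
Step 2: As n -> infinity, f_n(x) = x^(1/n) -> 1 for x in (0,1], and f_n is increasing in n.
By MCT, lim_n integral(f_n) = integral(lim_n f_n) = integral(1, 0, 1) = 1.
Step 3: Verify convergence: 175/176 = 0.994318 -> 1


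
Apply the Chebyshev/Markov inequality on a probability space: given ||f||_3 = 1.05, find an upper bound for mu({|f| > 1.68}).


Chebyshev/Markov inequality: mu(|f| > eps) <= (||f||_p / eps)^p
Step 1: ||f||_3 / eps = 1.05 / 1.68 = 0.625
Step 2: Raise to power p = 3:
  (0.625)^3 = 0.244141
Step 3: Therefore mu(|f| > 1.68) <= 0.244141


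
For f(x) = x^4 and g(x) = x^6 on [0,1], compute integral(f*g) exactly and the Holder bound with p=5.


Step 1: Exact integral of f*g = integral(x^10, 0, 1) = 1/11
     = 0.090909
Step 2: Holder bound with p=5, q=1.25:
  ||f||_p = (integral x^20 dx)^(1/5) = (1/21)^(1/5) = 0.543946
  ||g||_q = (integral x^7.5 dx)^(1/1.25) = (1/8.5)^(1/1.25) = 0.180495
Step 3: Holder bound = ||f||_p * ||g||_q = 0.543946 * 0.180495 = 0.09818
Verification: 0.090909 <= 0.09818 (Holder holds)


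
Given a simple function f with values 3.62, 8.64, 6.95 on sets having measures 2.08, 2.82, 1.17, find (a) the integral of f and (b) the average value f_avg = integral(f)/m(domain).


Step 1: Integral = sum(value_i * measure_i)
= 3.62*2.08 + 8.64*2.82 + 6.95*1.17
= 7.5296 + 24.3648 + 8.1315
= 40.0259
Step 2: Total measure of domain = 2.08 + 2.82 + 1.17 = 6.07
Step 3: Average value = 40.0259 / 6.07 = 6.594053


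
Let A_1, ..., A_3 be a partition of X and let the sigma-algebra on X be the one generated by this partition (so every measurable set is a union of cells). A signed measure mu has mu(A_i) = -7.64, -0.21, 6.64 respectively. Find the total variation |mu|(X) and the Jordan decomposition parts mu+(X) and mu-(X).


Step 1: Every measurable set is a union of atoms (the cells / points), so a Hahn decomposition is
  obtained by grouping atoms by sign: P = union of atoms with mu > 0, N = union of the remaining atoms.
  Atoms in P (indices): 3;  atoms in N (indices): 1, 2
  Positive values: 6.64
  Negative values: -7.64, -0.21
Step 2: mu+(X) = mu(P) = sum of positive atom values = 6.64
Step 3: mu-(X) = -mu(N) = sum of |negative atom values| = 7.85
Step 4: |mu|(X) = mu+(X) + mu-(X) = 6.64 + 7.85 = 14.49


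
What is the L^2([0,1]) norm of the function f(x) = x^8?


Step 1: ||f||_2 = (integral_0^1 |x^8|^2 dx)^(1/2)
     = (integral_0^1 x^16 dx)^(1/2)
Step 2: integral_0^1 x^16 dx = [x^17/(17)] from 0 to 1 = 1^17/17
     = 1/17 = 0.058824
Step 3: ||f||_2 = (0.058824)^(1/2) = 0.242536


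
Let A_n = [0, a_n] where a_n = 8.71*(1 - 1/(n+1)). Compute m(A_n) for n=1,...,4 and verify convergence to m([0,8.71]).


By continuity of measure from below: if A_n increases to A, then m(A_n) -> m(A).
Here A = [0, 8.71], so m(A) = 8.71
Step 1: a_1 = 8.71*(1 - 1/2) = 4.355, m(A_1) = 4.355
Step 2: a_2 = 8.71*(1 - 1/3) = 5.8067, m(A_2) = 5.8067
Step 3: a_3 = 8.71*(1 - 1/4) = 6.5325, m(A_3) = 6.5325
Step 4: a_4 = 8.71*(1 - 1/5) = 6.968, m(A_4) = 6.968
Limit: m(A_n) -> m([0,8.71]) = 8.71


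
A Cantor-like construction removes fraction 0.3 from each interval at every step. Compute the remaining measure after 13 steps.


Step 1: At each step, fraction remaining = 1 - 0.3 = 0.7
Step 2: After 13 steps, measure = (0.7)^13
Result = 0.009689


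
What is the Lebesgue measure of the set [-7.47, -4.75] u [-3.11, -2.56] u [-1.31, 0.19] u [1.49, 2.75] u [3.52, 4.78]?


For pairwise disjoint intervals, m(union) = sum of lengths.
= (-4.75 - -7.47) + (-2.56 - -3.11) + (0.19 - -1.31) + (2.75 - 1.49) + (4.78 - 3.52)
= 2.72 + 0.55 + 1.5 + 1.26 + 1.26
= 7.29


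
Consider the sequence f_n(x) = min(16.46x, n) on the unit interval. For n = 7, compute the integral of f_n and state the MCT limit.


f(x) = 16.46x on [0,1]; f_n(x) = min(16.46x, n). At n = 7:
Step 1: f(x) reaches 7 at x = 7/16.46 = 0.425273
Step 2: integral(f_7) = integral(16.46x, 0, 0.425273) + integral(7, 0.425273, 1)
       = 16.46*0.425273^2/2 + 7*(1 - 0.425273)
       = 1.488457 + 4.023086
       = 5.511543
Step 3: As n -> infinity, f_n increases to f, so by MCT integral(f_n) -> integral(f) = 16.46/2 = 8.23.
Convergence: integral(f_7) = 5.511543 -> 8.23 as n -> infinity


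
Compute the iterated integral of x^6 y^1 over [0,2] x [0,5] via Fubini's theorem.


By Fubini's theorem, the double integral factors as a product of single integrals:
Step 1: integral_0^2 x^6 dx = [x^7/7] from 0 to 2
     = 2^7/7 = 18.285714
Step 2: integral_0^5 y^1 dy = [y^2/2] from 0 to 5
     = 5^2/2 = 12.5
Step 3: Double integral = 18.285714 * 12.5 = 228.571429


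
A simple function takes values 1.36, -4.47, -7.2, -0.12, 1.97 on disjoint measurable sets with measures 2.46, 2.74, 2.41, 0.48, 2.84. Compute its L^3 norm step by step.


Step 1: Compute |f_i|^3 for each value:
  |1.36|^3 = 2.515456
  |-4.47|^3 = 89.314623
  |-7.2|^3 = 373.248
  |-0.12|^3 = 0.001728
  |1.97|^3 = 7.645373
Step 2: Multiply by measures and sum:
  2.515456 * 2.46 = 6.188022
  89.314623 * 2.74 = 244.722067
  373.248 * 2.41 = 899.52768
  0.001728 * 0.48 = 8.294400e-04
  7.645373 * 2.84 = 21.712859
Sum = 6.188022 + 244.722067 + 899.52768 + 8.294400e-04 + 21.712859 = 1172.151458
Step 3: Take the p-th root:
||f||_3 = (1172.151458)^(1/3) = 10.543737


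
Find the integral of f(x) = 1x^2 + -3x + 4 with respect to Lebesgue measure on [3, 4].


The Lebesgue integral of a Riemann-integrable function agrees with the Riemann integral.
Antiderivative F(x) = (1/3)x^3 + (-3/2)x^2 + 4x
F(4) = (1/3)*4^3 + (-3/2)*4^2 + 4*4
     = (1/3)*64 + (-3/2)*16 + 4*4
     = 21.333333 + -24 + 16
     = 13.333333
F(3) = 7.5
Integral = F(4) - F(3) = 13.333333 - 7.5 = 5.833333


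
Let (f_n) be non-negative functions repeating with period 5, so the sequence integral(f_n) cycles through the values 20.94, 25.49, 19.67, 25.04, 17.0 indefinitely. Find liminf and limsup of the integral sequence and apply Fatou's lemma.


The sequence (integral(f_n)) is periodic with period 5, repeating the values 20.94, 25.49, 19.67, 25.04, 17.0 indefinitely.
Step 1: For a periodic sequence, every tail (a_m, a_(m+1), ...) contains all 5 period values infinitely often.
Step 2: Hence inf of every tail = min of the period values = min(20.94, 25.49, 19.67, 25.04, 17.0) = 17.
        liminf_n integral(f_n) = sup over m of (inf of tail from m) = 17.
Step 3: Similarly sup of every tail = max of the period values = 25.49.
        limsup_n integral(f_n) = 25.49.
Step 4: Fatou's lemma: integral(liminf_n f_n) <= liminf_n integral(f_n) = 17.
        So the integral of the pointwise liminf is at most 17.


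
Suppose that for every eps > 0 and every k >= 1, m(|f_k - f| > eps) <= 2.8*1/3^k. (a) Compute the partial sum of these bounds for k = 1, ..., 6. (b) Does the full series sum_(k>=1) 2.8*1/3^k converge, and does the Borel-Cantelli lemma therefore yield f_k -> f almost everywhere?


Step 1: List the terms 2.8*1/3^k for k = 1 to 6:
  k=1: 0.933333
  k=2: 0.311111
  k=3: 0.103704
  k=4: 0.034568
  k=5: 0.011523
  k=6: 0.003841
Step 2: Partial sum = 0.933333 + 0.311111 + 0.103704 + 0.034568 + 0.011523 + 0.003841
     = 1.39808
Step 3: The full series sum_(k>=1) 2.8*1/3^k converges (geometric series with ratio 1/3 < 1; a constant multiple of a convergent series converges).
Step 4: Fix eps > 0. Since sum_k m(|f_k - f| > eps) < infinity, the Borel-Cantelli lemma gives
        m(limsup_k {|f_k - f| > eps}) = 0, i.e. for a.e. x, |f_k(x) - f(x)| <= eps for all large k.
        Applying this with eps = 1/j for j = 1, 2, ... and intersecting the countably many full-measure sets,
        for a.e. x we get limsup_k |f_k(x) - f(x)| <= 1/j for every j, hence f_k -> f almost everywhere.
Conclusion: series converges; Borel-Cantelli yields f_k -> f a.e.


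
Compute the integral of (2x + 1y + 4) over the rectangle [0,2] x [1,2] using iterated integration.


By Fubini, integrate in x first, then y.
Step 1: Fix y, integrate over x in [0,2]:
  integral(2x + 1y + 4, x=0..2)
  = 2*(2^2 - 0^2)/2 + (1y + 4)*(2 - 0)
  = 4 + (1y + 4)*2
  = 4 + 2y + 8
  = 12 + 2y
Step 2: Integrate over y in [1,2]:
  integral(12 + 2y, y=1..2)
  = 12*1 + 2*(2^2 - 1^2)/2
  = 12 + 3
  = 15


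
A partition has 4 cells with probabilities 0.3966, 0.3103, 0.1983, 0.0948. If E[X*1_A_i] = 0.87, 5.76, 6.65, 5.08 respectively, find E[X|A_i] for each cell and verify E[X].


For each cell A_i: E[X|A_i] = E[X*1_A_i] / P(A_i)
Step 1: E[X|A_1] = 0.87 / 0.3966 = 2.193646
Step 2: E[X|A_2] = 5.76 / 0.3103 = 18.562681
Step 3: E[X|A_3] = 6.65 / 0.1983 = 33.535048
Step 4: E[X|A_4] = 5.08 / 0.0948 = 53.586498
Verification: E[X] = sum E[X*1_A_i] = 0.87 + 5.76 + 6.65 + 5.08 = 18.36


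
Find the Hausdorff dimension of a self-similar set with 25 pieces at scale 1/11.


For a self-similar set with N copies scaled by 1/r:
dim_H = log(N)/log(r) = log(25)/log(11)
= 3.218876/2.397895
= 1.342375


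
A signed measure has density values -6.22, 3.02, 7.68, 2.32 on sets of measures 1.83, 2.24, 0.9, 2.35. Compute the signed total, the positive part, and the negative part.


Step 1: Compute signed measure on each set:
  Set 1: -6.22 * 1.83 = -11.3826
  Set 2: 3.02 * 2.24 = 6.7648
  Set 3: 7.68 * 0.9 = 6.912
  Set 4: 2.32 * 2.35 = 5.452
Step 2: Total signed measure = (-11.3826) + (6.7648) + (6.912) + (5.452)
     = 7.7462
Step 3: Positive part mu+(X) = sum of positive contributions = 19.1288
Step 4: Negative part mu-(X) = |sum of negative contributions| = 11.3826


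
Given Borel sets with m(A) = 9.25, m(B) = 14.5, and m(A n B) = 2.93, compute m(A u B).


By inclusion-exclusion: m(A u B) = m(A) + m(B) - m(A n B)
= 9.25 + 14.5 - 2.93
= 20.82


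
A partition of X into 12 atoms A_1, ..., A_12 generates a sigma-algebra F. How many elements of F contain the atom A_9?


Each element of F is a union of some subset S of the 12 atoms.
The element contains A_9 iff A_9 is in S.
So we count subsets S of {A_1,...,A_12} with A_9 in S: choose freely among the other 11 atoms.
Count = 2^(12-1) = 2^11 = 2048.


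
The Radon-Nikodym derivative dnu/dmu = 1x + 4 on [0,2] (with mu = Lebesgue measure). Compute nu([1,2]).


nu(A) = integral_A (dnu/dmu) dmu = integral_1^2 (1x + 4) dx
Step 1: Antiderivative F(x) = (1/2)x^2 + 4x
Step 2: F(2) = (1/2)*2^2 + 4*2 = 2 + 8 = 10
Step 3: F(1) = (1/2)*1^2 + 4*1 = 0.5 + 4 = 4.5
Step 4: nu([1,2]) = F(2) - F(1) = 10 - 4.5 = 5.5


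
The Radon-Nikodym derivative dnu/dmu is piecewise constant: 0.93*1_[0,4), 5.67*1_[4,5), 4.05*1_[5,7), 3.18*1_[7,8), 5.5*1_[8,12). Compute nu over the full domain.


Integrate each piece of the Radon-Nikodym derivative:
Step 1: integral_0^4 0.93 dx = 0.93*(4-0) = 0.93*4 = 3.72
Step 2: integral_4^5 5.67 dx = 5.67*(5-4) = 5.67*1 = 5.67
Step 3: integral_5^7 4.05 dx = 4.05*(7-5) = 4.05*2 = 8.1
Step 4: integral_7^8 3.18 dx = 3.18*(8-7) = 3.18*1 = 3.18
Step 5: integral_8^12 5.5 dx = 5.5*(12-8) = 5.5*4 = 22
Total: 3.72 + 5.67 + 8.1 + 3.18 + 22 = 42.67


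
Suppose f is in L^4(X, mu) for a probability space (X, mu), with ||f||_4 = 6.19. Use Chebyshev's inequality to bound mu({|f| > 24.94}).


Chebyshev/Markov inequality: mu(|f| > eps) <= (||f||_p / eps)^p
Step 1: ||f||_4 / eps = 6.19 / 24.94 = 0.248196
Step 2: Raise to power p = 4:
  (0.248196)^4 = 0.003795
Step 3: Therefore mu(|f| > 24.94) <= 0.003795


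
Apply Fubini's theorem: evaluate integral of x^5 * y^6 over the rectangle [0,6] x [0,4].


By Fubini's theorem, the double integral factors as a product of single integrals:
Step 1: integral_0^6 x^5 dx = [x^6/6] from 0 to 6
     = 6^6/6 = 7776
Step 2: integral_0^4 y^6 dy = [y^7/7] from 0 to 4
     = 4^7/7 = 2340.571429
Step 3: Double integral = 7776 * 2340.571429 = 1.820028e+07


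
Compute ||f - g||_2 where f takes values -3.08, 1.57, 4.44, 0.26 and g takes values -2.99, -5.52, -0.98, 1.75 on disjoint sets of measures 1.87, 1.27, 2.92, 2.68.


Step 1: Compute differences f_i - g_i:
  -3.08 - -2.99 = -0.09
  1.57 - -5.52 = 7.09
  4.44 - -0.98 = 5.42
  0.26 - 1.75 = -1.49
Step 2: Compute |diff|^2 * measure for each set:
  |-0.09|^2 * 1.87 = 0.0081 * 1.87 = 0.015147
  |7.09|^2 * 1.27 = 50.2681 * 1.27 = 63.840487
  |5.42|^2 * 2.92 = 29.3764 * 2.92 = 85.779088
  |-1.49|^2 * 2.68 = 2.2201 * 2.68 = 5.949868
Step 3: Sum = 155.58459
Step 4: ||f-g||_2 = (155.58459)^(1/2) = 12.473355


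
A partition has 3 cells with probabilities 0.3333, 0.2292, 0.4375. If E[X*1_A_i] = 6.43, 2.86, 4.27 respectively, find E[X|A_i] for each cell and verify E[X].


For each cell A_i: E[X|A_i] = E[X*1_A_i] / P(A_i)
Step 1: E[X|A_1] = 6.43 / 0.3333 = 19.291929
Step 2: E[X|A_2] = 2.86 / 0.2292 = 12.478185
Step 3: E[X|A_3] = 4.27 / 0.4375 = 9.76
Verification: E[X] = sum E[X*1_A_i] = 6.43 + 2.86 + 4.27 = 13.56


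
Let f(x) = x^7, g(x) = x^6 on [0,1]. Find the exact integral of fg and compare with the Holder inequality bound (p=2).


Step 1: Exact integral of f*g = integral(x^13, 0, 1) = 1/14
     = 0.071429
Step 2: Holder bound with p=2, q=2:
  ||f||_p = (integral x^14 dx)^(1/2) = (1/15)^(1/2) = 0.258199
  ||g||_q = (integral x^12 dx)^(1/2) = (1/13)^(1/2) = 0.27735
Step 3: Holder bound = ||f||_p * ||g||_q = 0.258199 * 0.27735 = 0.071611
Verification: 0.071429 <= 0.071611 (Holder holds)


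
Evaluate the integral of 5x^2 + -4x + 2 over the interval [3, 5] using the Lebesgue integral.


The Lebesgue integral of a Riemann-integrable function agrees with the Riemann integral.
Antiderivative F(x) = (5/3)x^3 + (-4/2)x^2 + 2x
F(5) = (5/3)*5^3 + (-4/2)*5^2 + 2*5
     = (5/3)*125 + (-4/2)*25 + 2*5
     = 208.333333 + -50 + 10
     = 168.333333
F(3) = 33
Integral = F(5) - F(3) = 168.333333 - 33 = 135.333333


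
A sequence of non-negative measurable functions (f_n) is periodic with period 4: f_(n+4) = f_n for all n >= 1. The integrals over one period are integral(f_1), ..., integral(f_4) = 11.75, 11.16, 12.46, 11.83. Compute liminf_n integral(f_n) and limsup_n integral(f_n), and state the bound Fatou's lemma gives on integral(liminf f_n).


The sequence (integral(f_n)) is periodic with period 4, repeating the values 11.75, 11.16, 12.46, 11.83 indefinitely.
Step 1: For a periodic sequence, every tail (a_m, a_(m+1), ...) contains all 4 period values infinitely often.
Step 2: Hence inf of every tail = min of the period values = min(11.75, 11.16, 12.46, 11.83) = 11.16.
        liminf_n integral(f_n) = sup over m of (inf of tail from m) = 11.16.
Step 3: Similarly sup of every tail = max of the period values = 12.46.
        limsup_n integral(f_n) = 12.46.
Step 4: Fatou's lemma: integral(liminf_n f_n) <= liminf_n integral(f_n) = 11.16.
        So the integral of the pointwise liminf is at most 11.16.


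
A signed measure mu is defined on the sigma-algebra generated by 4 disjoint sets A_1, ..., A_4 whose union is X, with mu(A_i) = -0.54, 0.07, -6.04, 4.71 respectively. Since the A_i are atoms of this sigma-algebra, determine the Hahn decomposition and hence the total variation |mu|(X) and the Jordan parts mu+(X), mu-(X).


Step 1: Every measurable set is a union of atoms (the cells / points), so a Hahn decomposition is
  obtained by grouping atoms by sign: P = union of atoms with mu > 0, N = union of the remaining atoms.
  Atoms in P (indices): 2, 4;  atoms in N (indices): 1, 3
  Positive values: 0.07, 4.71
  Negative values: -0.54, -6.04
Step 2: mu+(X) = mu(P) = sum of positive atom values = 4.78
Step 3: mu-(X) = -mu(N) = sum of |negative atom values| = 6.58
Step 4: |mu|(X) = mu+(X) + mu-(X) = 4.78 + 6.58 = 11.36


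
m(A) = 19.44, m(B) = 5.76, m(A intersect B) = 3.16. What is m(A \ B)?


m(A \ B) = m(A) - m(A n B)
= 19.44 - 3.16
= 16.28


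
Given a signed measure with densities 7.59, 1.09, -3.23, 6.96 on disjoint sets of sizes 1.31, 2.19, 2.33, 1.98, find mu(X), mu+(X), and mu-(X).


Step 1: Compute signed measure on each set:
  Set 1: 7.59 * 1.31 = 9.9429
  Set 2: 1.09 * 2.19 = 2.3871
  Set 3: -3.23 * 2.33 = -7.5259
  Set 4: 6.96 * 1.98 = 13.7808
Step 2: Total signed measure = (9.9429) + (2.3871) + (-7.5259) + (13.7808)
     = 18.5849
Step 3: Positive part mu+(X) = sum of positive contributions = 26.1108
Step 4: Negative part mu-(X) = |sum of negative contributions| = 7.5259


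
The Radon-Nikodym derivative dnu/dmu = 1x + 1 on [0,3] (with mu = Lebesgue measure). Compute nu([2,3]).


nu(A) = integral_A (dnu/dmu) dmu = integral_2^3 (1x + 1) dx
Step 1: Antiderivative F(x) = (1/2)x^2 + 1x
Step 2: F(3) = (1/2)*3^2 + 1*3 = 4.5 + 3 = 7.5
Step 3: F(2) = (1/2)*2^2 + 1*2 = 2 + 2 = 4
Step 4: nu([2,3]) = F(3) - F(2) = 7.5 - 4 = 3.5


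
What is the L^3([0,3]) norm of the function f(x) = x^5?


Step 1: ||f||_3 = (integral_0^3 |x^5|^3 dx)^(1/3)
     = (integral_0^3 x^15 dx)^(1/3)
Step 2: integral_0^3 x^15 dx = [x^16/(16)] from 0 to 3 = 3^16/16
     = 43046721/16 = 2.690420e+06
Step 3: ||f||_3 = (2.690420e+06)^(1/3) = 139.08278


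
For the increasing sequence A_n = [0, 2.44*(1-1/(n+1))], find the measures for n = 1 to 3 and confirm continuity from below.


By continuity of measure from below: if A_n increases to A, then m(A_n) -> m(A).
Here A = [0, 2.44], so m(A) = 2.44
Step 1: a_1 = 2.44*(1 - 1/2) = 1.22, m(A_1) = 1.22
Step 2: a_2 = 2.44*(1 - 1/3) = 1.6267, m(A_2) = 1.6267
Step 3: a_3 = 2.44*(1 - 1/4) = 1.83, m(A_3) = 1.83
Limit: m(A_n) -> m([0,2.44]) = 2.44


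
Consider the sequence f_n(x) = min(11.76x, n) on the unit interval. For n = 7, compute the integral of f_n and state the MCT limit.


f(x) = 11.76x on [0,1]; f_n(x) = min(11.76x, n). At n = 7:
Step 1: f(x) reaches 7 at x = 7/11.76 = 0.595238
Step 2: integral(f_7) = integral(11.76x, 0, 0.595238) + integral(7, 0.595238, 1)
       = 11.76*0.595238^2/2 + 7*(1 - 0.595238)
       = 2.083333 + 2.833333
       = 4.916667
Step 3: As n -> infinity, f_n increases to f, so by MCT integral(f_n) -> integral(f) = 11.76/2 = 5.88.
Convergence: integral(f_7) = 4.916667 -> 5.88 as n -> infinity


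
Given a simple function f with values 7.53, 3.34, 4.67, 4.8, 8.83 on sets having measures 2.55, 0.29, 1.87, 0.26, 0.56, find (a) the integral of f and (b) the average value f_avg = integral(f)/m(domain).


Step 1: Integral = sum(value_i * measure_i)
= 7.53*2.55 + 3.34*0.29 + 4.67*1.87 + 4.8*0.26 + 8.83*0.56
= 19.2015 + 0.9686 + 8.7329 + 1.248 + 4.9448
= 35.0958
Step 2: Total measure of domain = 2.55 + 0.29 + 1.87 + 0.26 + 0.56 = 5.53
Step 3: Average value = 35.0958 / 5.53 = 6.346438


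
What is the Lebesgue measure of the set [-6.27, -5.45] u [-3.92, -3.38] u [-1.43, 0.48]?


For pairwise disjoint intervals, m(union) = sum of lengths.
= (-5.45 - -6.27) + (-3.38 - -3.92) + (0.48 - -1.43)
= 0.82 + 0.54 + 1.91
= 3.27


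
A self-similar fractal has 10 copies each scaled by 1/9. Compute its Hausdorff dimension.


For a self-similar set with N copies scaled by 1/r:
dim_H = log(N)/log(r) = log(10)/log(9)
= 2.302585/2.197225
= 1.047952


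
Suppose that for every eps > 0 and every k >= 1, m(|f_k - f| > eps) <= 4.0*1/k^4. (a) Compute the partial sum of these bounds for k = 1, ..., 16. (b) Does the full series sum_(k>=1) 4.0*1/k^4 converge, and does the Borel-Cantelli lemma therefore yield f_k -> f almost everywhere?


Step 1: List the terms 4.0*1/k^4 for k = 1 to 16:
  k=1: 4
  k=2: 0.25
  k=3: 0.049383
  k=4: 0.015625
  k=5: 0.0064
  k=6: 0.003086
  k=7: 0.001666
  k=8: 9.765625e-04
  k=9: 6.096632e-04
  k=10: 4.000000e-04
  k=11: 2.732054e-04
  k=12: 1.929012e-04
  k=13: 1.400511e-04
  k=14: 1.041233e-04
  k=15: 7.901235e-05
  k=16: 6.103516e-05
Step 2: Partial sum = 4 + 0.25 + 0.049383 + 0.015625 + 0.0064 + 0.003086 + 0.001666 + 9.765625e-04 + 6.096632e-04 + 4.000000e-04 + 2.732054e-04 + 1.929012e-04 + 1.400511e-04 + 1.041233e-04 + 7.901235e-05 + 6.103516e-05
     = 4.328997
Step 3: The full series sum_(k>=1) 4.0*1/k^4 converges (p-series with p = 4 > 1; a constant multiple of a convergent series converges).
Step 4: Fix eps > 0. Since sum_k m(|f_k - f| > eps) < infinity, the Borel-Cantelli lemma gives
        m(limsup_k {|f_k - f| > eps}) = 0, i.e. for a.e. x, |f_k(x) - f(x)| <= eps for all large k.
        Applying this with eps = 1/j for j = 1, 2, ... and intersecting the countably many full-measure sets,
        for a.e. x we get limsup_k |f_k(x) - f(x)| <= 1/j for every j, hence f_k -> f almost everywhere.
Conclusion: series converges; Borel-Cantelli yields f_k -> f a.e.


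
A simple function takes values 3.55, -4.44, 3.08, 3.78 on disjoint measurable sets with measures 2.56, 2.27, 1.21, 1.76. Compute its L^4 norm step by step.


Step 1: Compute |f_i|^4 for each value:
  |3.55|^4 = 158.823006
  |-4.44|^4 = 388.626025
  |3.08|^4 = 89.991785
  |3.78|^4 = 204.158375
Step 2: Multiply by measures and sum:
  158.823006 * 2.56 = 406.586896
  388.626025 * 2.27 = 882.181077
  89.991785 * 1.21 = 108.89006
  204.158375 * 1.76 = 359.318739
Sum = 406.586896 + 882.181077 + 108.89006 + 359.318739 = 1756.976772
Step 3: Take the p-th root:
||f||_4 = (1756.976772)^(1/4) = 6.47428


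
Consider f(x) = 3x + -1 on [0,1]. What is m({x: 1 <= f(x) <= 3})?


f^(-1)([1, 3]) = {x : 1 <= 3x + -1 <= 3}
Solving: (1 - -1)/3 <= x <= (3 - -1)/3
= [0.666667, 1.333333]
Intersecting with [0,1]: [0.666667, 1]
Measure = 1 - 0.666667 = 0.333333


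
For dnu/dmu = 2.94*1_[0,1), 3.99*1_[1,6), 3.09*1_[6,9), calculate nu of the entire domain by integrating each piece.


Integrate each piece of the Radon-Nikodym derivative:
Step 1: integral_0^1 2.94 dx = 2.94*(1-0) = 2.94*1 = 2.94
Step 2: integral_1^6 3.99 dx = 3.99*(6-1) = 3.99*5 = 19.95
Step 3: integral_6^9 3.09 dx = 3.09*(9-6) = 3.09*3 = 9.27
Total: 2.94 + 19.95 + 9.27 = 32.16


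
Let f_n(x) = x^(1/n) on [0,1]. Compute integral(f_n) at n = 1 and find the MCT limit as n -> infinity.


At n = 1: f_1(x) = x^(1/1).
Step 1: integral(x^(1/1), 0, 1) = [x^(1/1+1) / (1/1+1)] from 0 to 1
     = 1 / (1/1 + 1) = 1 / ((1+1)/1) = 1/(1+1)
     = 1/2 = 0.5
Step 2: As n -> infinity, f_n(x) = x^(1/n) -> 1 for x in (0,1], and f_n is increasing in n.
By MCT, lim_n integral(f_n) = integral(lim_n f_n) = integral(1, 0, 1) = 1.
Step 3: Verify convergence: 1/2 = 0.5 -> 1


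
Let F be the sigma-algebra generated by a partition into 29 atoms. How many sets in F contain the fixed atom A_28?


Each element of F is a union of some subset S of the 29 atoms.
The element contains A_28 iff A_28 is in S.
So we count subsets S of {A_1,...,A_29} with A_28 in S: choose freely among the other 28 atoms.
Count = 2^(29-1) = 2^28 = 268435456.


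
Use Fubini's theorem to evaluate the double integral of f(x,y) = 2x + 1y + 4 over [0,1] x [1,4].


By Fubini, integrate in x first, then y.
Step 1: Fix y, integrate over x in [0,1]:
  integral(2x + 1y + 4, x=0..1)
  = 2*(1^2 - 0^2)/2 + (1y + 4)*(1 - 0)
  = 1 + (1y + 4)*1
  = 1 + 1y + 4
  = 5 + 1y
Step 2: Integrate over y in [1,4]:
  integral(5 + 1y, y=1..4)
  = 5*3 + 1*(4^2 - 1^2)/2
  = 15 + 7.5
  = 22.5


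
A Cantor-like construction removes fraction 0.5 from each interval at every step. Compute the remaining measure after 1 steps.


Step 1: At each step, fraction remaining = 1 - 0.5 = 0.5
Step 2: After 1 steps, measure = (0.5)^1
Step 3: Computing the power step by step:
  After step 1: 0.5
Result = 0.5


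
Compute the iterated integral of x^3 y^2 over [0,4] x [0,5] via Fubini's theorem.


By Fubini's theorem, the double integral factors as a product of single integrals:
Step 1: integral_0^4 x^3 dx = [x^4/4] from 0 to 4
     = 4^4/4 = 64
Step 2: integral_0^5 y^2 dy = [y^3/3] from 0 to 5
     = 5^3/3 = 41.666667
Step 3: Double integral = 64 * 41.666667 = 2666.666667


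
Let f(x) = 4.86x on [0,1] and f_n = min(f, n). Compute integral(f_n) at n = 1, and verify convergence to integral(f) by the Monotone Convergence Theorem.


f(x) = 4.86x on [0,1]; f_n(x) = min(4.86x, n). At n = 1:
Step 1: f(x) reaches 1 at x = 1/4.86 = 0.205761
Step 2: integral(f_1) = integral(4.86x, 0, 0.205761) + integral(1, 0.205761, 1)
       = 4.86*0.205761^2/2 + 1*(1 - 0.205761)
       = 0.102881 + 0.794239
       = 0.897119
Step 3: As n -> infinity, f_n increases to f, so by MCT integral(f_n) -> integral(f) = 4.86/2 = 2.43.
Convergence: integral(f_1) = 0.897119 -> 2.43 as n -> infinity


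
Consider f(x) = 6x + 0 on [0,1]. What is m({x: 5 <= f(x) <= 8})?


f^(-1)([5, 8]) = {x : 5 <= 6x + 0 <= 8}
Solving: (5 - 0)/6 <= x <= (8 - 0)/6
= [0.833333, 1.333333]
Intersecting with [0,1]: [0.833333, 1]
Measure = 1 - 0.833333 = 0.166667


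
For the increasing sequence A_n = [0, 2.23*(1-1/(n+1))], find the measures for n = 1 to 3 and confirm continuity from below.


By continuity of measure from below: if A_n increases to A, then m(A_n) -> m(A).
Here A = [0, 2.23], so m(A) = 2.23
Step 1: a_1 = 2.23*(1 - 1/2) = 1.115, m(A_1) = 1.115
Step 2: a_2 = 2.23*(1 - 1/3) = 1.4867, m(A_2) = 1.4867
Step 3: a_3 = 2.23*(1 - 1/4) = 1.6725, m(A_3) = 1.6725
Limit: m(A_n) -> m([0,2.23]) = 2.23


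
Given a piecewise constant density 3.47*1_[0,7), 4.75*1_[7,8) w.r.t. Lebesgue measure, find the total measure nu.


Integrate each piece of the Radon-Nikodym derivative:
Step 1: integral_0^7 3.47 dx = 3.47*(7-0) = 3.47*7 = 24.29
Step 2: integral_7^8 4.75 dx = 4.75*(8-7) = 4.75*1 = 4.75
Total: 24.29 + 4.75 = 29.04


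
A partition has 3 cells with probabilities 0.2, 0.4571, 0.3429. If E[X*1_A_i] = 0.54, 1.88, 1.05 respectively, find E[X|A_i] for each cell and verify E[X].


For each cell A_i: E[X|A_i] = E[X*1_A_i] / P(A_i)
Step 1: E[X|A_1] = 0.54 / 0.2 = 2.7
Step 2: E[X|A_2] = 1.88 / 0.4571 = 4.112886
Step 3: E[X|A_3] = 1.05 / 0.3429 = 3.062117
Verification: E[X] = sum E[X*1_A_i] = 0.54 + 1.88 + 1.05 = 3.47


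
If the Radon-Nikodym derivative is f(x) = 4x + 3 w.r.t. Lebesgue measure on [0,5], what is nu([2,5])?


nu(A) = integral_A (dnu/dmu) dmu = integral_2^5 (4x + 3) dx
Step 1: Antiderivative F(x) = (4/2)x^2 + 3x
Step 2: F(5) = (4/2)*5^2 + 3*5 = 50 + 15 = 65
Step 3: F(2) = (4/2)*2^2 + 3*2 = 8 + 6 = 14
Step 4: nu([2,5]) = F(5) - F(2) = 65 - 14 = 51


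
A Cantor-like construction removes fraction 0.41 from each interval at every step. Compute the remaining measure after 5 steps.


Step 1: At each step, fraction remaining = 1 - 0.41 = 0.59
Step 2: After 5 steps, measure = (0.59)^5
Step 3: Computing the power step by step:
  After step 1: 0.59
  After step 2: 0.3481
  After step 3: 0.205379
  After step 4: 0.121174
  After step 5: 0.071492
Result = 0.071492


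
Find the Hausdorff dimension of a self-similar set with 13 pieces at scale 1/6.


For a self-similar set with N copies scaled by 1/r:
dim_H = log(N)/log(r) = log(13)/log(6)
= 2.564949/1.791759
= 1.431525


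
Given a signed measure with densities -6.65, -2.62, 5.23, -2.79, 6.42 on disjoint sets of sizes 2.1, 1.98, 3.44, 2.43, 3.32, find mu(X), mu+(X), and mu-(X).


Step 1: Compute signed measure on each set:
  Set 1: -6.65 * 2.1 = -13.965
  Set 2: -2.62 * 1.98 = -5.1876
  Set 3: 5.23 * 3.44 = 17.9912
  Set 4: -2.79 * 2.43 = -6.7797
  Set 5: 6.42 * 3.32 = 21.3144
Step 2: Total signed measure = (-13.965) + (-5.1876) + (17.9912) + (-6.7797) + (21.3144)
     = 13.3733
Step 3: Positive part mu+(X) = sum of positive contributions = 39.3056
Step 4: Negative part mu-(X) = |sum of negative contributions| = 25.9323


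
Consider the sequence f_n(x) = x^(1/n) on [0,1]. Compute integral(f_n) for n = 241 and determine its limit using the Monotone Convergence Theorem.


At n = 241: f_241(x) = x^(1/241).
Step 1: integral(x^(1/241), 0, 1) = [x^(1/241+1) / (1/241+1)] from 0 to 1
     = 1 / (1/241 + 1) = 1 / ((241+1)/241) = 241/(241+1)
     = 241/242 = 0.995868
Step 2: As n -> infinity, f_n(x) = x^(1/n) -> 1 for x in (0,1], and f_n is increasing in n.
By MCT, lim_n integral(f_n) = integral(lim_n f_n) = integral(1, 0, 1) = 1.
Step 3: Verify convergence: 241/242 = 0.995868 -> 1


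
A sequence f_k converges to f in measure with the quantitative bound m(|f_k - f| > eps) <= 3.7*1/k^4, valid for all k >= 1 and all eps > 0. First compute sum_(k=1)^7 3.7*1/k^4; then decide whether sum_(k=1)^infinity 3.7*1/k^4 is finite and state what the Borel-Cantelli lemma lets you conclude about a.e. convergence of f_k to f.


Step 1: List the terms 3.7*1/k^4 for k = 1 to 7:
  k=1: 3.7
  k=2: 0.23125
  k=3: 0.045679
  k=4: 0.014453
  k=5: 0.00592
  k=6: 0.002855
  k=7: 0.001541
Step 2: Partial sum = 3.7 + 0.23125 + 0.045679 + 0.014453 + 0.00592 + 0.002855 + 0.001541
     = 4.001698
Step 3: The full series sum_(k>=1) 3.7*1/k^4 converges (p-series with p = 4 > 1; a constant multiple of a convergent series converges).
Step 4: Fix eps > 0. Since sum_k m(|f_k - f| > eps) < infinity, the Borel-Cantelli lemma gives
        m(limsup_k {|f_k - f| > eps}) = 0, i.e. for a.e. x, |f_k(x) - f(x)| <= eps for all large k.
        Applying this with eps = 1/j for j = 1, 2, ... and intersecting the countably many full-measure sets,
        for a.e. x we get limsup_k |f_k(x) - f(x)| <= 1/j for every j, hence f_k -> f almost everywhere.
Conclusion: series converges; Borel-Cantelli yields f_k -> f a.e.


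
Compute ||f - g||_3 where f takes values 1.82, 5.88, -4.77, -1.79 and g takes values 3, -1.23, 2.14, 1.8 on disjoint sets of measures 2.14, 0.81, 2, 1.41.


Step 1: Compute differences f_i - g_i:
  1.82 - 3 = -1.18
  5.88 - -1.23 = 7.11
  -4.77 - 2.14 = -6.91
  -1.79 - 1.8 = -3.59
Step 2: Compute |diff|^3 * measure for each set:
  |-1.18|^3 * 2.14 = 1.643032 * 2.14 = 3.516088
  |7.11|^3 * 0.81 = 359.425431 * 0.81 = 291.134599
  |-6.91|^3 * 2 = 329.939371 * 2 = 659.878742
  |-3.59|^3 * 1.41 = 46.268279 * 1.41 = 65.238273
Step 3: Sum = 1019.767703
Step 4: ||f-g||_3 = (1019.767703)^(1/3) = 10.065463


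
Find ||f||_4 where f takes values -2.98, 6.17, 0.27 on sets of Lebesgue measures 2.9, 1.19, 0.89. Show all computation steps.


Step 1: Compute |f_i|^4 for each value:
  |-2.98|^4 = 78.861504
  |6.17|^4 = 1449.241147
  |0.27|^4 = 0.005314
Step 2: Multiply by measures and sum:
  78.861504 * 2.9 = 228.698362
  1449.241147 * 1.19 = 1724.596965
  0.005314 * 0.89 = 0.00473
Sum = 228.698362 + 1724.596965 + 0.00473 = 1953.300057
Step 3: Take the p-th root:
||f||_4 = (1953.300057)^(1/4) = 6.648019


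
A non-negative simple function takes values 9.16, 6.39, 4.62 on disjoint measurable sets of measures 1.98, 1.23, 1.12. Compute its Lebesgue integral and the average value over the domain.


Step 1: Integral = sum(value_i * measure_i)
= 9.16*1.98 + 6.39*1.23 + 4.62*1.12
= 18.1368 + 7.8597 + 5.1744
= 31.1709
Step 2: Total measure of domain = 1.98 + 1.23 + 1.12 = 4.33
Step 3: Average value = 31.1709 / 4.33 = 7.198822


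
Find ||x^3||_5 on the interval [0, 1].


Step 1: ||f||_5 = (integral_0^1 |x^3|^5 dx)^(1/5)
     = (integral_0^1 x^15 dx)^(1/5)
Step 2: integral_0^1 x^15 dx = [x^16/(16)] from 0 to 1 = 1^16/16
     = 1/16 = 0.0625
Step 3: ||f||_5 = (0.0625)^(1/5) = 0.574349


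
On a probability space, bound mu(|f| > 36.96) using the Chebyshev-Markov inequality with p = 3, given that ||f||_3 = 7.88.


Chebyshev/Markov inequality: mu(|f| > eps) <= (||f||_p / eps)^p
Step 1: ||f||_3 / eps = 7.88 / 36.96 = 0.213203
Step 2: Raise to power p = 3:
  (0.213203)^3 = 0.009691
Step 3: Therefore mu(|f| > 36.96) <= 0.009691


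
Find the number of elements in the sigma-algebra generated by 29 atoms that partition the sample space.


Each element of the sigma-algebra is a union of some subset of the 29 atoms.
The number of such subsets is 2^29 = 536870912.


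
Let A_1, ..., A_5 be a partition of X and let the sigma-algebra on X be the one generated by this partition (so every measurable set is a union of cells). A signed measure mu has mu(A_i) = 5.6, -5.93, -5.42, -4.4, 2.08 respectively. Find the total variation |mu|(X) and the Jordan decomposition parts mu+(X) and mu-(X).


Step 1: Every measurable set is a union of atoms (the cells / points), so a Hahn decomposition is
  obtained by grouping atoms by sign: P = union of atoms with mu > 0, N = union of the remaining atoms.
  Atoms in P (indices): 1, 5;  atoms in N (indices): 2, 3, 4
  Positive values: 5.6, 2.08
  Negative values: -5.93, -5.42, -4.4
Step 2: mu+(X) = mu(P) = sum of positive atom values = 7.68
Step 3: mu-(X) = -mu(N) = sum of |negative atom values| = 15.75
Step 4: |mu|(X) = mu+(X) + mu-(X) = 7.68 + 15.75 = 23.43


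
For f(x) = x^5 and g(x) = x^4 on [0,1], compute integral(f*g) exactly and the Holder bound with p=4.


Step 1: Exact integral of f*g = integral(x^9, 0, 1) = 1/10
     = 0.1
Step 2: Holder bound with p=4, q=1.333333:
  ||f||_p = (integral x^20 dx)^(1/4) = (1/21)^(1/4) = 0.467138
  ||g||_q = (integral x^5.333333 dx)^(1/1.333333) = (1/6.333333)^(1/1.333333) = 0.250482
Step 3: Holder bound = ||f||_p * ||g||_q = 0.467138 * 0.250482 = 0.117009
Verification: 0.1 <= 0.117009 (Holder holds)


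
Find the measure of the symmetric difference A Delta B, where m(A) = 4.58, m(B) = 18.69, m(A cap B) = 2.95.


m(A Delta B) = m(A) + m(B) - 2*m(A n B)
= 4.58 + 18.69 - 2*2.95
= 4.58 + 18.69 - 5.9
= 17.37


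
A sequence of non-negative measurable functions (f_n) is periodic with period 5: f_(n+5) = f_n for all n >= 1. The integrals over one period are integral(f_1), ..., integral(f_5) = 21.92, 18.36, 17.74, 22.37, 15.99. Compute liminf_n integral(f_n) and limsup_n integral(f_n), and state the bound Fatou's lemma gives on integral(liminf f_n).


The sequence (integral(f_n)) is periodic with period 5, repeating the values 21.92, 18.36, 17.74, 22.37, 15.99 indefinitely.
Step 1: For a periodic sequence, every tail (a_m, a_(m+1), ...) contains all 5 period values infinitely often.
Step 2: Hence inf of every tail = min of the period values = min(21.92, 18.36, 17.74, 22.37, 15.99) = 15.99.
        liminf_n integral(f_n) = sup over m of (inf of tail from m) = 15.99.
Step 3: Similarly sup of every tail = max of the period values = 22.37.
        limsup_n integral(f_n) = 22.37.
Step 4: Fatou's lemma: integral(liminf_n f_n) <= liminf_n integral(f_n) = 15.99.
        So the integral of the pointwise liminf is at most 15.99.
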